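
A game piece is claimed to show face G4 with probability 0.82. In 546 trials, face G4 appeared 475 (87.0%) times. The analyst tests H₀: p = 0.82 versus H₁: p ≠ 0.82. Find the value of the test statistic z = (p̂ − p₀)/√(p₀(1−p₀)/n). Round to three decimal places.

z = 3.039

p̂ = 475/546 = 0.86996.
Standard error under H₀: √(0.82×0.18/546) = 0.01644.
z = (0.86996 − 0.82)/0.01644 = 0.04996/0.01644 = 3.039.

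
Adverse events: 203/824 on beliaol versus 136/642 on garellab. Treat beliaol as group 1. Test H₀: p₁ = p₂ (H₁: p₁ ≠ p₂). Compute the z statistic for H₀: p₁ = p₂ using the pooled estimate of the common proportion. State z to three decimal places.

p̂₁ = 203/824 = 0.24636, p̂₂ = 136/642 = 0.21184.
Pooled p̂ = (203+136)/(824+642) = 339/1466 = 0.23124.
SE = √(0.177769 × 0.00277122) = 0.02220.
z = (0.24636 − 0.21184)/0.02220 = 0.03452/0.02220 = 1.555.
p-value = 2·P(Z > 1.555) ≈ 0.1199.

z = 1.555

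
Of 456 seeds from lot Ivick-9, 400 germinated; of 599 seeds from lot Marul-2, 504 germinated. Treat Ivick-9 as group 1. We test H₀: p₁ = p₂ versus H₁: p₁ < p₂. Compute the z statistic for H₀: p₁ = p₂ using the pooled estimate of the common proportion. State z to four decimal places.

z = 1.6444

p̂₁ = 400/456 = 0.877193, p̂₂ = 504/599 = 0.841402.
Pooled p̂ = (400+504)/(456+599) = 904/1055 = 0.856872.
SE = √(0.122642 × 0.00386243) = 0.021765.
z = (0.877193 − 0.841402)/0.021765 = 0.035791/0.021765 = 1.6444.
p-value = P(Z < 1.644) ≈ 0.9500.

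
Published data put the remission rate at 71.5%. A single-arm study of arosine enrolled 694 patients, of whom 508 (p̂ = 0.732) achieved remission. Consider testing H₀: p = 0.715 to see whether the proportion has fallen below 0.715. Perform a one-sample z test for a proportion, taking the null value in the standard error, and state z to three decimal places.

z = 0.991

p̂ = 508/694 ≈ 0.73199.
Under H₀, SE = √(0.715·0.285/694) = √(0.000293624) = 0.01714.
z = (0.73199 − 0.715)/0.01714 = 0.01699/0.01714 = 0.991.
p-value = P(Z < 0.991) ≈ 0.8393.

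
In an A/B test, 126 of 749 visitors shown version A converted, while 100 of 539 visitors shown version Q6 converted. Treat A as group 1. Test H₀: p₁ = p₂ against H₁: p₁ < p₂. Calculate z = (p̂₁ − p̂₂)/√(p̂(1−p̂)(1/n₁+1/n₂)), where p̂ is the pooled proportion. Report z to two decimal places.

z = -0.81

p̂₁ = 126/749 ≈ 0.16822, p̂₂ = 100/539 ≈ 0.18553.
Pooled p̂ = (126+100)/(749+539) = 226/1288 = 0.17547.
SE = √(p̂(1−p̂)(1/n₁+1/n₂)) = √(0.17547·0.82453·0.0031904) = √(0.000461579) = 0.02148.
z = (0.16822 − 0.18553)/0.02148 = -0.01731/0.02148 = -0.81.
p-value = P(Z < -0.805) ≈ 0.2103.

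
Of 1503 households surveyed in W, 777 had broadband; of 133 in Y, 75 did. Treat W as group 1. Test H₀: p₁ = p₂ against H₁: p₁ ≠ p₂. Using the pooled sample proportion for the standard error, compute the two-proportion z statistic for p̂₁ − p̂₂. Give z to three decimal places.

p̂₁ = 777/1503 = 0.51697, p̂₂ = 75/133 = 0.56391.
Pooled p̂ = (777+75)/(1503+133) = 852/1636 = 0.52078.
SE = √(0.249568 × 0.00818413) = 0.04519.
z = (0.51697 − 0.56391)/0.04519 = -0.04694/0.04519 = -1.039.
p-value = 2·P(Z > 1.039) ≈ 0.2989.

z = -1.039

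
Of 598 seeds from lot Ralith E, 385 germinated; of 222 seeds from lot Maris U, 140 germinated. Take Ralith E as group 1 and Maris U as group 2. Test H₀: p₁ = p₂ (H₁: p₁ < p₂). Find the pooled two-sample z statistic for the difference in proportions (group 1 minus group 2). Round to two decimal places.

z = 0.35

p̂₁ = 385/598 = 0.6438, p̂₂ = 140/222 = 0.6306.
Pooled p̂ = (385+140)/(598+222) = 525/820 = 0.6402.
SE = √(p̂(1−p̂)(1/n₁+1/n₂)) = √(0.6402·0.3598·0.00617675) = √(0.0014227) = 0.0377.
z = (0.6438 − 0.6306)/0.0377 = 0.0132/0.0377 = 0.35.
p-value = P(Z < 0.349) ≈ 0.6366.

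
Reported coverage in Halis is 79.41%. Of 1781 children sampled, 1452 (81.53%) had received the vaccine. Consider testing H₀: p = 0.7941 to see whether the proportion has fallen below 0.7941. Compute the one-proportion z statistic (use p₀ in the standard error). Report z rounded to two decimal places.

z = 2.21

p̂ = 1452/1781 ≈ 0.8153.
SE = √(p₀(1−p₀)/n) = √(0.16351/1781) = 0.0096.
z = (0.8153 − 0.7941)/0.0096 = 0.0212/0.0096 = 2.21.
p-value = P(Z < 2.210) ≈ 0.9864.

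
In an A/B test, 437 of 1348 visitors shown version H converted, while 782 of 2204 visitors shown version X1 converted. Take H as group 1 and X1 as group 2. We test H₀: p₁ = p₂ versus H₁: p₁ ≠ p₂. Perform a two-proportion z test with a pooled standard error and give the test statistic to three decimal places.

p̂₁ = 437/1348 ≈ 0.324184, p̂₂ = 782/2204 ≈ 0.354809.
Pooled p̂ = (437+782)/(1348+2204) = 1219/3552 = 0.343187.
SE = √(p̂(1−p̂)(1/n₁+1/n₂)) = √(0.343187·0.656813·0.00119556) = √(0.000269491) = 0.016416.
z = (0.324184 − 0.354809)/0.016416 = -0.030625/0.016416 = -1.866.

z = -1.866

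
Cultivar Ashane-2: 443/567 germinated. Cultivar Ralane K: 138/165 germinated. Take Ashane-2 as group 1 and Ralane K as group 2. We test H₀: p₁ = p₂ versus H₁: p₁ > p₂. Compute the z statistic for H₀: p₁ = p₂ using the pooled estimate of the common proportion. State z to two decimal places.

z = -1.54

p̂₁ = 443/567 = 0.7813, p̂₂ = 138/165 = 0.8364.
Pooled p̂ = (443+138)/(567+165) = 581/732 = 0.7937.
SE = √(0.163731 × 0.00782427) = 0.0358.
z = (0.7813 − 0.8364)/0.0358 = -0.0551/0.0358 = -1.54.
p-value = P(Z > -1.538) ≈ 0.9380.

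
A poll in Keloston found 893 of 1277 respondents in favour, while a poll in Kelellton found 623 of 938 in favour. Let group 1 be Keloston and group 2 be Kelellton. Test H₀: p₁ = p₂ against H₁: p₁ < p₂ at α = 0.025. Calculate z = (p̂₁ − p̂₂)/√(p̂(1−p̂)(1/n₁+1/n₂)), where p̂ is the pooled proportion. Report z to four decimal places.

p̂₁ = 893/1277 = 0.699295, p̂₂ = 623/938 = 0.664179.
Pooled p̂ = (893+623)/(1277+938) = 1516/2215 = 0.684424.
SE = √(0.215988 × 0.00184918) = 0.019985.
z = (0.699295 − 0.664179)/0.019985 = 0.035116/0.019985 = 1.7571.
p-value = P(Z < 1.757) ≈ 0.9606. With α = 0.025, fail to reject H₀.

z = 1.7571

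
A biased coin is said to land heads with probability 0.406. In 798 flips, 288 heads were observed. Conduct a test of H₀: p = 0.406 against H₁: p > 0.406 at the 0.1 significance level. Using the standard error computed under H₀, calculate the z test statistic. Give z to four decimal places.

p̂ = 288/798 = 0.360902.
SE = √(p₀(1−p₀)/n) = √(0.24116/798) = 0.017384.
z = (0.360902 − 0.406)/0.017384 = -0.045098/0.017384 = -2.5942.
p-value = P(Z > -2.594) ≈ 0.9953; since p > α = 0.1, fail to reject H₀.

z = -2.5942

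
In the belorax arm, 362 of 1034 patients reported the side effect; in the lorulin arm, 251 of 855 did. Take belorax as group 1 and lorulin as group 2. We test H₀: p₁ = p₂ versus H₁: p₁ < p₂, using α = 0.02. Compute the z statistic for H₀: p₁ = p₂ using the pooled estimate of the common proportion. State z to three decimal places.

z = 2.612

p̂₁ = 362/1034 ≈ 0.35010, p̂₂ = 251/855 ≈ 0.29357.
Pooled p̂ = (362+251)/(1034+855) = 613/1889 = 0.32451.
SE = √(0.219203 × 0.00213671) = 0.02164.
z = (0.35010 − 0.29357)/0.02164 = 0.05653/0.02164 = 2.612.
p-value = P(Z < 2.612) ≈ 0.9955. With α = 0.02, fail to reject H₀.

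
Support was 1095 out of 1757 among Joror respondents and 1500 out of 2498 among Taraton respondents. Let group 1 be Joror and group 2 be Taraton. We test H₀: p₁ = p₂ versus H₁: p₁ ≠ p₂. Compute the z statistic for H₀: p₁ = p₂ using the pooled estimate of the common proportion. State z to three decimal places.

p̂₁ = 1095/1757 ≈ 0.62322, p̂₂ = 1500/2498 ≈ 0.60048.
Pooled p̂ = (1095+1500)/(1757+2498) = 2595/4255 = 0.60987.
SE = √(p̂(1−p̂)(1/n₁+1/n₂)) = √(0.60987·0.39013·0.000969472) = √(0.000230665) = 0.01519.
z = (0.62322 − 0.60048)/0.01519 = 0.02274/0.01519 = 1.497.

z = 1.497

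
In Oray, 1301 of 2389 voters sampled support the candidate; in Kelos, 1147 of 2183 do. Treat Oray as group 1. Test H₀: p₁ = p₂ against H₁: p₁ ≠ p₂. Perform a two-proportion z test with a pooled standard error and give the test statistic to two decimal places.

z = 1.30

p̂₁ = 1301/2389 = 0.5446, p̂₂ = 1147/2183 = 0.5254.
Pooled p̂ = (1301+1147)/(2389+2183) = 2448/4572 = 0.5354.
SE = √(p̂(1−p̂)(1/n₁+1/n₂)) = √(0.5354·0.4646·0.00087667) = √(0.000218067) = 0.0148.
z = (0.5446 − 0.5254)/0.0148 = 0.0192/0.0148 = 1.30.
p-value = 2·P(Z > 1.297) ≈ 0.1946.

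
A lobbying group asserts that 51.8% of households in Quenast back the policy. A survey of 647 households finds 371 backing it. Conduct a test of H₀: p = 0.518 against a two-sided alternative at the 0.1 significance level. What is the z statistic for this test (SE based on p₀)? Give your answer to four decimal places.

z = 2.8210

p̂ = 371/647 ≈ 0.573416.
SE = √(p₀(1−p₀)/n) = √(0.24968/647) = 0.019644.
z = (0.573416 − 0.518)/0.019644 = 0.055416/0.019644 = 2.8210.
Two-sided p-value ≈ 2·Φ(−2.821) = 0.0048; since p < α = 0.1, reject H₀.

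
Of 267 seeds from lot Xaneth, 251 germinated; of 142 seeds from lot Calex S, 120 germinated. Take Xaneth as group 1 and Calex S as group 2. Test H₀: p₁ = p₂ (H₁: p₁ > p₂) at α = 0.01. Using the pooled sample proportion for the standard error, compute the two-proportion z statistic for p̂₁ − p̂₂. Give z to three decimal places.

z = 3.151

p̂₁ = 251/267 ≈ 0.94007, p̂₂ = 120/142 ≈ 0.84507.
Pooled p̂ = (251+120)/(267+142) = 371/409 = 0.90709.
SE = √(0.0842774 × 0.0107876) = 0.03015.
z = (0.94007 − 0.84507)/0.03015 = 0.09500/0.03015 = 3.151.
p-value = P(Z > 3.151) ≈ 0.0008; since p < α = 0.01, reject H₀.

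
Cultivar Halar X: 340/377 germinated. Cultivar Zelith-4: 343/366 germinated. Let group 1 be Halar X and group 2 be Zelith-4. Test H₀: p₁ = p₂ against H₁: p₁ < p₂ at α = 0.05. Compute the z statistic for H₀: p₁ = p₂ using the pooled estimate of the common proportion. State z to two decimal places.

p̂₁ = 340/377 = 0.90186, p̂₂ = 343/366 = 0.93716.
Pooled p̂ = (340+343)/(377+366) = 683/743 = 0.91925.
SE = √(p̂(1−p̂)(1/n₁+1/n₂)) = √(0.91925·0.08075·0.00538476) = √(0.000399724) = 0.01999.
z = (0.90186 − 0.93716)/0.01999 = -0.03530/0.01999 = -1.77.
p-value = P(Z < -1.766) ≈ 0.0387, so at α = 0.05 we reject H₀.

z = -1.77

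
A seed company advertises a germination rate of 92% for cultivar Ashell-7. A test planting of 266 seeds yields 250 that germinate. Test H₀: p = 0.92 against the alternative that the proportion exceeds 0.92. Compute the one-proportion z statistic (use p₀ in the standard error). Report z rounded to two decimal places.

p̂ = 250/266 ≈ 0.9398.
SE = √(p₀(1−p₀)/n) = √(0.0736/266) = 0.0166.
z = (0.9398 − 0.92)/0.0166 = 0.0198/0.0166 = 1.19.

z = 1.19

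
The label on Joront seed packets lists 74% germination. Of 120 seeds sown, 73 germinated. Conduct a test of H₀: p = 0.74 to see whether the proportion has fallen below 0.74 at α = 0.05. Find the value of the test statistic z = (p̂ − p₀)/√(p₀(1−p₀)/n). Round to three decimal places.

p̂ = 73/120 ≈ 0.60833.
SE = √(p₀(1−p₀)/n) = √(0.1924/120) = 0.04004.
z = (0.60833 − 0.74)/0.04004 = -0.13167/0.04004 = -3.288.
p-value = P(Z < -3.288) ≈ 0.0005, so at α = 0.05 we reject H₀.

z = -3.288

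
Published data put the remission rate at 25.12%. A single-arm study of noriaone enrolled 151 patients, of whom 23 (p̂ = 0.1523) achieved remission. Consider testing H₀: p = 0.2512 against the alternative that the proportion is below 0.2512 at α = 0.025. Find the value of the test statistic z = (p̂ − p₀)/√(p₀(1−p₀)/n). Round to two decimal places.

z = -2.80

p̂ = 23/151 ≈ 0.1523.
Under H₀, SE = √(0.2512·0.7488/151) = √(0.00124569) = 0.0353.
z = (0.1523 − 0.2512)/0.0353 = -0.0989/0.0353 = -2.80.
p-value = P(Z < -2.802) ≈ 0.0025; since p < α = 0.025, reject H₀.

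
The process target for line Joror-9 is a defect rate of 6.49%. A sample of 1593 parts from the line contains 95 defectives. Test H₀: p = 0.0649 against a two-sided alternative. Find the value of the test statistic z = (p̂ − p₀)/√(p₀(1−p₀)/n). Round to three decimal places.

p̂ = 95/1593 ≈ 0.05964.
Under H₀, SE = √(0.0649·0.9351/1593) = √(3.80967e-05) = 0.00617.
z = (0.05964 − 0.0649)/0.00617 = -0.00526/0.00617 = -0.853.

z = -0.853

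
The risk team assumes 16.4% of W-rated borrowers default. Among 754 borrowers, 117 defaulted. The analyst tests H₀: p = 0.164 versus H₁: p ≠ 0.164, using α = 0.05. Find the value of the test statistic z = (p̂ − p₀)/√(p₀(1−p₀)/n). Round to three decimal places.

z = -0.655

p̂ = 117/754 = 0.15517.
Standard error under H₀: √(0.164×0.836/754) = 0.01348.
z = (0.15517 − 0.164)/0.01348 = -0.00883/0.01348 = -0.655.
p-value = 2·P(Z > 0.655) ≈ 0.5127, so at α = 0.05 we fail to reject H₀.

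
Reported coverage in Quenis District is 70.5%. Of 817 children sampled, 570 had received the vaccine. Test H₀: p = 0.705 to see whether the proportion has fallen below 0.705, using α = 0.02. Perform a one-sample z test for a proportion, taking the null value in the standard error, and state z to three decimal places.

z = -0.459

p̂ = 570/817 ≈ 0.697674.
Standard error under H₀: √(0.705×0.295/817) = 0.015955.
z = (0.697674 − 0.705)/0.015955 = -0.007326/0.015955 = -0.459.
p-value = P(Z < -0.459) ≈ 0.3231. With α = 0.02, fail to reject H₀.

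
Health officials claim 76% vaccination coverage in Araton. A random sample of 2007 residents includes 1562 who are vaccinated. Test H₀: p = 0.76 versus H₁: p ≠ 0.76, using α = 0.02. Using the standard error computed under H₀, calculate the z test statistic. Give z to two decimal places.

p̂ = 1562/2007 ≈ 0.77828.
Under H₀, SE = √(0.76·0.24/2007) = √(9.08819e-05) = 0.00953.
z = (0.77828 − 0.76)/0.00953 = 0.01828/0.00953 = 1.92.
Two-sided p-value ≈ 2·Φ(−1.917) = 0.0552, so at α = 0.02 we fail to reject H₀.

z = 1.92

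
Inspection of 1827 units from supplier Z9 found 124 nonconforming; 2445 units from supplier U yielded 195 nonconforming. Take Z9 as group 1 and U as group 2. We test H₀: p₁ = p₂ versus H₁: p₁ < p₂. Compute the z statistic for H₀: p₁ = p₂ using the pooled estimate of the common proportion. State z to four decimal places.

p̂₁ = 124/1827 ≈ 0.067871, p̂₂ = 195/2445 ≈ 0.079755.
Pooled p̂ = (124+195)/(1827+2445) = 319/4272 = 0.074672.
SE = √(p̂(1−p̂)(1/n₁+1/n₂)) = √(0.074672·0.925328·0.000956343) = √(6.60798e-05) = 0.008129.
z = (0.067871 − 0.079755)/0.008129 = -0.011884/0.008129 = -1.4619.
p-value = P(Z < -1.462) ≈ 0.0719.

z = -1.4619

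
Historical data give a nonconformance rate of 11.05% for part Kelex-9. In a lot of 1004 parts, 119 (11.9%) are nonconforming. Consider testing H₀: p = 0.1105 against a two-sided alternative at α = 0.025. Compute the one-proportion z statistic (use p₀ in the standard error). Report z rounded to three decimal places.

z = 0.811

p̂ = 119/1004 ≈ 0.118526.
Under H₀, SE = √(0.1105·0.8895/1004) = √(9.78982e-05) = 0.009894.
z = (0.118526 − 0.1105)/0.009894 = 0.008026/0.009894 = 0.811.
p-value = 2·P(Z > 0.811) ≈ 0.4173. With α = 0.025, fail to reject H₀.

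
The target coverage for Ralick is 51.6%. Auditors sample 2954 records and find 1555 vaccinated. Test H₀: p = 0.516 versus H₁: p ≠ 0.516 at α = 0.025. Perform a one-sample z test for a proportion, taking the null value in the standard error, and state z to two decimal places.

z = 1.13

p̂ = 1555/2954 = 0.5264.
Under H₀, SE = √(0.516·0.484/2954) = √(8.45443e-05) = 0.0092.
z = (0.5264 − 0.516)/0.0092 = 0.0104/0.0092 = 1.13.
Two-sided p-value ≈ 2·Φ(−1.132) = 0.2578. With α = 0.025, fail to reject H₀.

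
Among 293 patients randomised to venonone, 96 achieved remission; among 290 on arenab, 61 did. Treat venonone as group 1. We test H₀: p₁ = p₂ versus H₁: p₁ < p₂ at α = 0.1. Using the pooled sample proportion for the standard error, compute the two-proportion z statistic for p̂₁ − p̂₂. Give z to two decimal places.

p̂₁ = 96/293 = 0.32765, p̂₂ = 61/290 = 0.21034.
Pooled p̂ = (96+61)/(293+290) = 157/583 = 0.26930.
SE = √(0.196776 × 0.00686125) = 0.03674.
z = (0.32765 − 0.21034)/0.03674 = 0.11731/0.03674 = 3.19.
p-value = P(Z < 3.192) ≈ 0.9993, so at α = 0.1 we fail to reject H₀.

z = 3.19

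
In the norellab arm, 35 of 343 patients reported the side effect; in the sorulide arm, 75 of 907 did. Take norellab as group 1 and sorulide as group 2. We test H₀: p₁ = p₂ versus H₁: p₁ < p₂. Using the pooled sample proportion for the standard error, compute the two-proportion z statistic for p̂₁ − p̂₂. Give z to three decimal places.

p̂₁ = 35/343 = 0.102041, p̂₂ = 75/907 = 0.082690.
Pooled p̂ = (35+75)/(343+907) = 110/1250 = 0.088000.
SE = √(0.080256 × 0.00401799) = 0.017957.
z = (0.102041 − 0.082690)/0.017957 = 0.019351/0.017957 = 1.078.
p-value = P(Z < 1.078) ≈ 0.8594.

z = 1.078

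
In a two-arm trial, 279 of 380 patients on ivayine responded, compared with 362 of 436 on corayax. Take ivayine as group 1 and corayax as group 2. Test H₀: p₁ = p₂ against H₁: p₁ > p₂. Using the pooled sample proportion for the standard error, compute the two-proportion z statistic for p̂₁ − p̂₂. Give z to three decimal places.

p̂₁ = 279/380 ≈ 0.73421, p̂₂ = 362/436 ≈ 0.83028.
Pooled p̂ = (279+362)/(380+436) = 641/816 = 0.78554.
SE = √(0.168467 × 0.00492516) = 0.02881.
z = (0.73421 − 0.83028)/0.02881 = -0.09607/0.02881 = -3.335.
p-value = P(Z > -3.335) ≈ 0.9996.

z = -3.335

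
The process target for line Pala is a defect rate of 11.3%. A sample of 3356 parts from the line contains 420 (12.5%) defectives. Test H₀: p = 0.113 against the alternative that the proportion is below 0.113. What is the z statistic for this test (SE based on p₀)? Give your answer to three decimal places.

p̂ = 420/3356 = 0.125149.
SE = √(p₀(1−p₀)/n) = √(0.10023/3356) = 0.005465.
z = (0.125149 − 0.113)/0.005465 = 0.012149/0.005465 = 2.223.

z = 2.223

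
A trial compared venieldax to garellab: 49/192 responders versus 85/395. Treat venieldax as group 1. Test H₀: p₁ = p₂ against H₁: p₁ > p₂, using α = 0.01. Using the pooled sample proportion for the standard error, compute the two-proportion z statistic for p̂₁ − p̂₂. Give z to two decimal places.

p̂₁ = 49/192 ≈ 0.2552, p̂₂ = 85/395 ≈ 0.2152.
Pooled p̂ = (49+85)/(192+395) = 134/587 = 0.2283.
SE = √(0.176168 × 0.00773998) = 0.0369.
z = (0.2552 − 0.2152)/0.0369 = 0.0400/0.0369 = 1.08.
p-value = P(Z > 1.084) ≈ 0.1392, so at α = 0.01 we fail to reject H₀.

z = 1.08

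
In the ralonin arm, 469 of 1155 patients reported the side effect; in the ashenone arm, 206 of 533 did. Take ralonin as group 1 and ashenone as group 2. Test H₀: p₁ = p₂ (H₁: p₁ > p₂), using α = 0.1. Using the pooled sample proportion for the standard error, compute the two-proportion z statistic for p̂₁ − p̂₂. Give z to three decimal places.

p̂₁ = 469/1155 ≈ 0.40606, p̂₂ = 206/533 ≈ 0.38649.
Pooled p̂ = (469+206)/(1155+533) = 675/1688 = 0.39988.
SE = √(0.239976 × 0.00274197) = 0.02565.
z = (0.40606 − 0.38649)/0.02565 = 0.01957/0.02565 = 0.763.
p-value = P(Z > 0.763) ≈ 0.2228, so at α = 0.1 we fail to reject H₀.

z = 0.763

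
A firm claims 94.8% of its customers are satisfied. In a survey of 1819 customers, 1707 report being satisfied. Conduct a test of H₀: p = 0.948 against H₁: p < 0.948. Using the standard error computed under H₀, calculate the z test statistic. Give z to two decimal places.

z = -1.84

p̂ = 1707/1819 ≈ 0.93843.
Under H₀, SE = √(0.948·0.052/1819) = √(2.71006e-05) = 0.00521.
z = (0.93843 − 0.948)/0.00521 = -0.00957/0.00521 = -1.84.
p-value = P(Z < -1.839) ≈ 0.0330.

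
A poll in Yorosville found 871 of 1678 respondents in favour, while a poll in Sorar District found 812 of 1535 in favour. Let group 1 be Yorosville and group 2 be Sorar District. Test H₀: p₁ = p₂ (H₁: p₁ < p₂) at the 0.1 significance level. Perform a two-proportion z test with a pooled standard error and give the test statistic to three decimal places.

z = -0.562

p̂₁ = 871/1678 ≈ 0.51907, p̂₂ = 812/1535 ≈ 0.52899.
Pooled p̂ = (871+812)/(1678+1535) = 1683/3213 = 0.52381.
SE = √(0.249433 × 0.00124741) = 0.01764.
z = (0.51907 − 0.52899)/0.01764 = -0.00992/0.01764 = -0.562.
p-value = P(Z < -0.562) ≈ 0.2869. With α = 0.1, fail to reject H₀.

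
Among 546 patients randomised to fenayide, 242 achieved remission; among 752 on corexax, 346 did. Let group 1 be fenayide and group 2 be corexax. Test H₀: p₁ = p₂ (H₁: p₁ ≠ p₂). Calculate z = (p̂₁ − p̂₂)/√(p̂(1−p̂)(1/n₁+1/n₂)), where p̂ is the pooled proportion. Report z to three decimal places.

p̂₁ = 242/546 = 0.44322, p̂₂ = 346/752 = 0.46011.
Pooled p̂ = (242+346)/(546+752) = 588/1298 = 0.45300.
SE = √(0.247791 × 0.00316129) = 0.02799.
z = (0.44322 − 0.46011)/0.02799 = -0.01689/0.02799 = -0.603.
Two-sided p-value ≈ 2·Φ(−0.603) = 0.5464.

z = -0.603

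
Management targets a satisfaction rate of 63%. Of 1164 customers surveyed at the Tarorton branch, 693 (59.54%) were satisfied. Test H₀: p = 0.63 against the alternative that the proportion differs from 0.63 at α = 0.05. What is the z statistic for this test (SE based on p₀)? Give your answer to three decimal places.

p̂ = 693/1164 = 0.59536.
SE = √(p₀(1−p₀)/n) = √(0.2331/1164) = 0.01415.
z = (0.59536 − 0.63)/0.01415 = -0.03464/0.01415 = -2.448.
Two-sided p-value ≈ 2·Φ(−2.448) = 0.0144. With α = 0.05, reject H₀.

z = -2.448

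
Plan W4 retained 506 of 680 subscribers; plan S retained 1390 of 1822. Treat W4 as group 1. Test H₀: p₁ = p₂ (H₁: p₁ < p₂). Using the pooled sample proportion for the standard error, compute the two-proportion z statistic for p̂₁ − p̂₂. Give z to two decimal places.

p̂₁ = 506/680 = 0.74412, p̂₂ = 1390/1822 = 0.76290.
Pooled p̂ = (506+1390)/(680+1822) = 1896/2502 = 0.75779.
SE = √(0.183542 × 0.00201944) = 0.01925.
z = (0.74412 − 0.76290)/0.01925 = -0.01878/0.01925 = -0.98.

z = -0.98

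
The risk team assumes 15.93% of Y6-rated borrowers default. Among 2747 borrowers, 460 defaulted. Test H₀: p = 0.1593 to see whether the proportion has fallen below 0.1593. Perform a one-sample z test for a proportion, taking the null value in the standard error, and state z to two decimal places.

p̂ = 460/2747 = 0.1675.
Standard error under H₀: √(0.1593×0.8407/2747) = 0.0070.
z = (0.1675 − 0.1593)/0.0070 = 0.0082/0.0070 = 1.17.

z = 1.17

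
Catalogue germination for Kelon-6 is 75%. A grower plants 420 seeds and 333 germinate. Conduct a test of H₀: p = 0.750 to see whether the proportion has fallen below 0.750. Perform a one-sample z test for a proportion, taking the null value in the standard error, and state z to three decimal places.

p̂ = 333/420 = 0.79286.
Standard error under H₀: √(0.75×0.25/420) = 0.02113.
z = (0.79286 − 0.75)/0.02113 = 0.04286/0.02113 = 2.028.
p-value = P(Z < 2.028) ≈ 0.9787.

z = 2.028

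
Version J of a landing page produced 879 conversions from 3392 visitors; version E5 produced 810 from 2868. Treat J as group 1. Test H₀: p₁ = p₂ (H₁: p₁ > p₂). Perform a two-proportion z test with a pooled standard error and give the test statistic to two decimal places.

z = -2.07

p̂₁ = 879/3392 = 0.25914, p̂₂ = 810/2868 = 0.28243.
Pooled p̂ = (879+810)/(3392+2868) = 1689/6260 = 0.26981.
SE = √(0.197012 × 0.000643486) = 0.01126.
z = (0.25914 − 0.28243)/0.01126 = -0.02329/0.01126 = -2.07.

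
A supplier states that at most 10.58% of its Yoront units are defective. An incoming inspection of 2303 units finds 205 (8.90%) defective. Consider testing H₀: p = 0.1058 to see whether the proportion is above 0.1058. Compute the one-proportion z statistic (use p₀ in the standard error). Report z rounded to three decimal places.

p̂ = 205/2303 ≈ 0.08901.
SE = √(p₀(1−p₀)/n) = √(0.094606/2303) = 0.00641.
z = (0.08901 − 0.1058)/0.00641 = -0.01679/0.00641 = -2.619.
p-value = P(Z > -2.619) ≈ 0.9956.

z = -2.619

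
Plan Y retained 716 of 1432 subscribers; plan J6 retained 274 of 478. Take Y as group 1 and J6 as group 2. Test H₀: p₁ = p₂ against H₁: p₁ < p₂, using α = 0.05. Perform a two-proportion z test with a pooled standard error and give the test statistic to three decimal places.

z = -2.774

p̂₁ = 716/1432 = 0.500000, p̂₂ = 274/478 = 0.573222.
Pooled p̂ = (716+274)/(1432+478) = 990/1910 = 0.518325.
SE = √(p̂(1−p̂)(1/n₁+1/n₂)) = √(0.518325·0.481675·0.00279037) = √(0.000696657) = 0.026394.
z = (0.500000 − 0.573222)/0.026394 = -0.073222/0.026394 = -2.774.
p-value = P(Z < -2.774) ≈ 0.0028. With α = 0.05, reject H₀.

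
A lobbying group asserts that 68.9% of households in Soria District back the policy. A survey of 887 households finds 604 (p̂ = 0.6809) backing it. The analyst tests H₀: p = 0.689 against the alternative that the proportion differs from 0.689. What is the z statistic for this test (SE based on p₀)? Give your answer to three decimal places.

p̂ = 604/887 = 0.68095.
Under H₀, SE = √(0.689·0.311/887) = √(0.000241577) = 0.01554.
z = (0.68095 − 0.689)/0.01554 = -0.00805/0.01554 = -0.518.

z = -0.518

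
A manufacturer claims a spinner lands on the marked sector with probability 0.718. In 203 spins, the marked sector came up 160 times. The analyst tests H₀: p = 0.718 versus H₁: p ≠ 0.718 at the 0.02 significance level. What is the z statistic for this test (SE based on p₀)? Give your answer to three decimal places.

z = 2.222

p̂ = 160/203 = 0.78818.
Under H₀, SE = √(0.718·0.282/203) = √(0.000997419) = 0.03158.
z = (0.78818 − 0.718)/0.03158 = 0.07018/0.03158 = 2.222.
p-value = 2·P(Z > 2.222) ≈ 0.0263; since p > α = 0.02, fail to reject H₀.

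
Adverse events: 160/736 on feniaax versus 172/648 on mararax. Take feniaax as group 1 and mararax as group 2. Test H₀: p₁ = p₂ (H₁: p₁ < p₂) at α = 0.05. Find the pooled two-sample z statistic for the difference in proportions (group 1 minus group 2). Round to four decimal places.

z = -2.0885

p̂₁ = 160/736 = 0.217391, p̂₂ = 172/648 = 0.265432.
Pooled p̂ = (160+172)/(736+648) = 332/1384 = 0.239884.
SE = √(0.18234 × 0.00290191) = 0.023003.
z = (0.217391 − 0.265432)/0.023003 = -0.048041/0.023003 = -2.0885.
p-value = P(Z < -2.088) ≈ 0.0184, so at α = 0.05 we reject H₀.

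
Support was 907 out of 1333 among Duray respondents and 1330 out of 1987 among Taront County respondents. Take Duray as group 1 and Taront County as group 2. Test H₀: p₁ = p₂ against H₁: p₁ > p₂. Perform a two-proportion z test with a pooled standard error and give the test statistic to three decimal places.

z = 0.667

p̂₁ = 907/1333 ≈ 0.68042, p̂₂ = 1330/1987 ≈ 0.66935.
Pooled p̂ = (907+1330)/(1333+1987) = 2237/3320 = 0.67380.
SE = √(0.219795 × 0.00125346) = 0.01660.
z = (0.68042 − 0.66935)/0.01660 = 0.01107/0.01660 = 0.667.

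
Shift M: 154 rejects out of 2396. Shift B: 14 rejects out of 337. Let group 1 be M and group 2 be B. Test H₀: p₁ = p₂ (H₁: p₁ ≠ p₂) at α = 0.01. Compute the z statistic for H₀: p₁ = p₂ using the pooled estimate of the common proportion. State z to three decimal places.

z = 1.627

p̂₁ = 154/2396 ≈ 0.06427, p̂₂ = 14/337 ≈ 0.04154.
Pooled p̂ = (154+14)/(2396+337) = 168/2733 = 0.06147.
SE = √(0.0576922 × 0.00338472) = 0.01397.
z = (0.06427 − 0.04154)/0.01397 = 0.02273/0.01397 = 1.627.
Two-sided p-value ≈ 2·Φ(−1.627) = 0.1038; since p > α = 0.01, fail to reject H₀.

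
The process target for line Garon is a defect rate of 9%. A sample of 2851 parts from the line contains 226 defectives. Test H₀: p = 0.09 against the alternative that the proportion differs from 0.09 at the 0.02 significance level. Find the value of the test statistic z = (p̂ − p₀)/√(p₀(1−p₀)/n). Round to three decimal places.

z = -2.002

p̂ = 226/2851 = 0.07927.
Under H₀, SE = √(0.09·0.91/2851) = √(2.87268e-05) = 0.00536.
z = (0.07927 − 0.09)/0.00536 = -0.01073/0.00536 = -2.002.
p-value = 2·P(Z > 2.002) ≈ 0.0453; since p > α = 0.02, fail to reject H₀.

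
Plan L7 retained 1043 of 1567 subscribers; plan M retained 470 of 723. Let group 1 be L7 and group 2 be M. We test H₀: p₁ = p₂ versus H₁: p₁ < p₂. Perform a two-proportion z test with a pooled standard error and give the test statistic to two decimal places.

z = 0.73

p̂₁ = 1043/1567 = 0.6656, p̂₂ = 470/723 = 0.6501.
Pooled p̂ = (1043+470)/(1567+723) = 1513/2290 = 0.6607.
SE = √(0.224176 × 0.00202129) = 0.0213.
z = (0.6656 − 0.6501)/0.0213 = 0.0155/0.0213 = 0.73.
p-value = P(Z < 0.730) ≈ 0.7672.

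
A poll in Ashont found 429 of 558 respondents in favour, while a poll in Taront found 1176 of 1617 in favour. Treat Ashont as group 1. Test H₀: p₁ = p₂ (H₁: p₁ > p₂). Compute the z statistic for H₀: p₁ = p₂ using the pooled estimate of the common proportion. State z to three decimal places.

p̂₁ = 429/558 = 0.768817, p̂₂ = 1176/1617 = 0.727273.
Pooled p̂ = (429+1176)/(558+1617) = 1605/2175 = 0.737931.
SE = √(p̂(1−p̂)(1/n₁+1/n₂)) = √(0.737931·0.262069·0.00241054) = √(0.000466172) = 0.021591.
z = (0.768817 − 0.727273)/0.021591 = 0.041544/0.021591 = 1.924.

z = 1.924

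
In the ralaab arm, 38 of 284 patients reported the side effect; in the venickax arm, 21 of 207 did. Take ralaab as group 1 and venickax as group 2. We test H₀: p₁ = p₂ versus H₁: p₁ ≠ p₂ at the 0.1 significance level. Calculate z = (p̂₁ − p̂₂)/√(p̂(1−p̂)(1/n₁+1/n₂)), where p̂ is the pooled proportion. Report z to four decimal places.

p̂₁ = 38/284 = 0.133803, p̂₂ = 21/207 = 0.101449.
Pooled p̂ = (38+21)/(284+207) = 59/491 = 0.120163.
SE = √(p̂(1−p̂)(1/n₁+1/n₂)) = √(0.120163·0.879837·0.00835204) = √(0.00088301) = 0.029715.
z = (0.133803 − 0.101449)/0.029715 = 0.032354/0.029715 = 1.0888.
Two-sided p-value ≈ 2·Φ(−1.089) = 0.2763. With α = 0.1, fail to reject H₀.

z = 1.0888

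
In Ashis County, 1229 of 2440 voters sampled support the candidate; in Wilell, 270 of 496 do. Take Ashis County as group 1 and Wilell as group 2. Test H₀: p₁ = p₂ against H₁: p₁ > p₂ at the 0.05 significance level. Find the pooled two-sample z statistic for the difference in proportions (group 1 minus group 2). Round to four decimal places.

p̂₁ = 1229/2440 ≈ 0.5036885, p̂₂ = 270/496 ≈ 0.5443548.
Pooled p̂ = (1229+270)/(2440+496) = 1499/2936 = 0.5105586.
SE = √(p̂(1−p̂)(1/n₁+1/n₂)) = √(0.5105586·0.4894414·0.00242597) = √(0.000606221) = 0.0246216.
z = (0.5036885 − 0.5443548)/0.0246216 = -0.0406663/0.0246216 = -1.6517.
p-value = P(Z > -1.652) ≈ 0.9507, so at α = 0.05 we fail to reject H₀.

z = -1.6517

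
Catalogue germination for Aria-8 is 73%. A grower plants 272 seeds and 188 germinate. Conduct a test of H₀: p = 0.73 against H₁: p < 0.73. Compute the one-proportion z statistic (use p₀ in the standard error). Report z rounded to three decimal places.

z = -1.442

p̂ = 188/272 = 0.69118.
Standard error under H₀: √(0.73×0.27/272) = 0.02692.
z = (0.69118 − 0.73)/0.02692 = -0.03882/0.02692 = -1.442.
p-value = P(Z < -1.442) ≈ 0.0746.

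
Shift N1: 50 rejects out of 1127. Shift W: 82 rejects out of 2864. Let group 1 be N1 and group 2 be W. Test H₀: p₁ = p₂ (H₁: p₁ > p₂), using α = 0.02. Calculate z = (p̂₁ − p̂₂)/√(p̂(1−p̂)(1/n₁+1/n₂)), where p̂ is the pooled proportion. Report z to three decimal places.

p̂₁ = 50/1127 ≈ 0.04437, p̂₂ = 82/2864 ≈ 0.02863.
Pooled p̂ = (50+82)/(1127+2864) = 132/3991 = 0.03307.
SE = √(p̂(1−p̂)(1/n₁+1/n₂)) = √(0.03307·0.96693·0.00123647) = √(3.9543e-05) = 0.00629.
z = (0.04437 − 0.02863)/0.00629 = 0.01574/0.00629 = 2.502.
p-value = P(Z > 2.502) ≈ 0.0062, so at α = 0.02 we reject H₀.

z = 2.502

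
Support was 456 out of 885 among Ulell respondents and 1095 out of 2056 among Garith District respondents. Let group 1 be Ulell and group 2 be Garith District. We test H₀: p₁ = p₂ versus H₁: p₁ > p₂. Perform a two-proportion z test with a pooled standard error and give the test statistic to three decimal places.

p̂₁ = 456/885 ≈ 0.51525, p̂₂ = 1095/2056 ≈ 0.53259.
Pooled p̂ = (456+1095)/(885+2056) = 1551/2941 = 0.52737.
SE = √(p̂(1−p̂)(1/n₁+1/n₂)) = √(0.52737·0.47263·0.00161632) = √(0.00040287) = 0.02007.
z = (0.51525 − 0.53259)/0.02007 = -0.01734/0.02007 = -0.864.

z = -0.864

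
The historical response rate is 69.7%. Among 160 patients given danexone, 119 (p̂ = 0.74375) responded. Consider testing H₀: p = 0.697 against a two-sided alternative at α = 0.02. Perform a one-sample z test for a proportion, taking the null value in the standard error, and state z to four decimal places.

z = 1.2868

p̂ = 119/160 = 0.743750.
Standard error under H₀: √(0.697×0.303/160) = 0.036331.
z = (0.743750 − 0.697)/0.036331 = 0.046750/0.036331 = 1.2868.
Two-sided p-value ≈ 2·Φ(−1.287) = 0.1982. With α = 0.02, fail to reject H₀.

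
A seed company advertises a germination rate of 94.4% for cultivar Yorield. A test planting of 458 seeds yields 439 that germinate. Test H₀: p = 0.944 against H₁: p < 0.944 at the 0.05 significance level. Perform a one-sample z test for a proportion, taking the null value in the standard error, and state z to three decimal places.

p̂ = 439/458 ≈ 0.958515.
SE = √(p₀(1−p₀)/n) = √(0.052864/458) = 0.010744.
z = (0.958515 − 0.944)/0.010744 = 0.014515/0.010744 = 1.351.
p-value = P(Z < 1.351) ≈ 0.9117; since p > α = 0.05, fail to reject H₀.

z = 1.351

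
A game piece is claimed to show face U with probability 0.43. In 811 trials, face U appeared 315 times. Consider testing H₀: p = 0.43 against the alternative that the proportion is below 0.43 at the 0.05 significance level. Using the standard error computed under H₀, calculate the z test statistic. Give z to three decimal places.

z = -2.392

p̂ = 315/811 ≈ 0.388409.
SE = √(p₀(1−p₀)/n) = √(0.2451/811) = 0.017384.
z = (0.388409 − 0.43)/0.017384 = -0.041591/0.017384 = -2.392.
p-value = P(Z < -2.392) ≈ 0.0084; since p < α = 0.05, reject H₀.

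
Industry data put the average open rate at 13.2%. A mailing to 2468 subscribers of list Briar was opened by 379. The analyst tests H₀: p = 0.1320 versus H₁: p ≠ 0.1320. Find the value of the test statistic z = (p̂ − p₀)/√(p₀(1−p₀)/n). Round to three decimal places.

p̂ = 379/2468 ≈ 0.153566.
Standard error under H₀: √(0.132×0.868/2468) = 0.006814.
z = (0.153566 − 0.132)/0.006814 = 0.021566/0.006814 = 3.165.

z = 3.165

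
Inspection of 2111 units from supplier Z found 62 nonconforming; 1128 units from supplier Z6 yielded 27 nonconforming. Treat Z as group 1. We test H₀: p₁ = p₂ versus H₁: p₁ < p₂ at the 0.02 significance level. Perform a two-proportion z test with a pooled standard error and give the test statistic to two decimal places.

z = 0.90

p̂₁ = 62/2111 = 0.02937, p̂₂ = 27/1128 = 0.02394.
Pooled p̂ = (62+27)/(2111+1128) = 89/3239 = 0.02748.
SE = √(p̂(1−p̂)(1/n₁+1/n₂)) = √(0.02748·0.97252·0.00136023) = √(3.6349e-05) = 0.00603.
z = (0.02937 − 0.02394)/0.00603 = 0.00543/0.00603 = 0.90.
p-value = P(Z < 0.901) ≈ 0.8163, so at α = 0.02 we fail to reject H₀.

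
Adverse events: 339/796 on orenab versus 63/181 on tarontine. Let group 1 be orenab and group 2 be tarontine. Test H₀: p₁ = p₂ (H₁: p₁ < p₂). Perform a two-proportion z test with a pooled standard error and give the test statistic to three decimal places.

p̂₁ = 339/796 ≈ 0.42588, p̂₂ = 63/181 ≈ 0.34807.
Pooled p̂ = (339+63)/(796+181) = 402/977 = 0.41146.
SE = √(0.242161 × 0.00678114) = 0.04052.
z = (0.42588 − 0.34807)/0.04052 = 0.07781/0.04052 = 1.920.
p-value = P(Z < 1.920) ≈ 0.9726.

z = 1.920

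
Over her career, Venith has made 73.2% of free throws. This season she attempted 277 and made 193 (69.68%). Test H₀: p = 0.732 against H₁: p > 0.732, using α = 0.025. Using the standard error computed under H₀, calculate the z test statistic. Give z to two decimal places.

z = -1.32

p̂ = 193/277 = 0.6968.
SE = √(p₀(1−p₀)/n) = √(0.19618/277) = 0.0266.
z = (0.6968 − 0.732)/0.0266 = -0.0352/0.0266 = -1.32.
p-value = P(Z > -1.325) ≈ 0.9073. With α = 0.025, fail to reject H₀.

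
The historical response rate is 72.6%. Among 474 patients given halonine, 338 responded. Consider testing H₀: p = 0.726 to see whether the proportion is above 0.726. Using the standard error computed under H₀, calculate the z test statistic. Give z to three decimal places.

z = -0.631

p̂ = 338/474 ≈ 0.71308.
SE = √(p₀(1−p₀)/n) = √(0.19892/474) = 0.02049.
z = (0.71308 − 0.726)/0.02049 = -0.01292/0.02049 = -0.631.
p-value = P(Z > -0.631) ≈ 0.7359.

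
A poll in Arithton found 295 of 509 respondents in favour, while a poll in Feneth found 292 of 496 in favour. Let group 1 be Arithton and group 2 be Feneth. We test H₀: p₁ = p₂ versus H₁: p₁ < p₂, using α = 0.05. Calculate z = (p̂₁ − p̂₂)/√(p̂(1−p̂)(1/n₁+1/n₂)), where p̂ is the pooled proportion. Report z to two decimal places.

z = -0.29

p̂₁ = 295/509 = 0.5796, p̂₂ = 292/496 = 0.5887.
Pooled p̂ = (295+292)/(509+496) = 587/1005 = 0.5841.
SE = √(0.242931 × 0.00398077) = 0.0311.
z = (0.5796 − 0.5887)/0.0311 = -0.0091/0.0311 = -0.29.
p-value = P(Z < -0.294) ≈ 0.3844; since p > α = 0.05, fail to reject H₀.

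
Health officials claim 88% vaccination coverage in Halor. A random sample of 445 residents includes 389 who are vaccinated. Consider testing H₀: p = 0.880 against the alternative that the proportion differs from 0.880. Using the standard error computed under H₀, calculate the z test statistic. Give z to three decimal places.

p̂ = 389/445 = 0.87416.
Standard error under H₀: √(0.88×0.12/445) = 0.01540.
z = (0.87416 − 0.88)/0.01540 = -0.00584/0.01540 = -0.379.

z = -0.379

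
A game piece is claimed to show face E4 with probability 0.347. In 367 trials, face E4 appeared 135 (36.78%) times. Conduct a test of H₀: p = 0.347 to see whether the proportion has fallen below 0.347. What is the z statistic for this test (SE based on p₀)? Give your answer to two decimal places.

p̂ = 135/367 = 0.3678.
SE = √(p₀(1−p₀)/n) = √(0.22659/367) = 0.0248.
z = (0.3678 − 0.347)/0.0248 = 0.0208/0.0248 = 0.84.

z = 0.84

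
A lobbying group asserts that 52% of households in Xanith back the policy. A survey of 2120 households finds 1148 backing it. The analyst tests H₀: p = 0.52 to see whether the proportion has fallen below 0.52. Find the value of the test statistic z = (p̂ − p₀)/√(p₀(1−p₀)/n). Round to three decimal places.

z = 1.982

p̂ = 1148/2120 = 0.54151.
SE = √(p₀(1−p₀)/n) = √(0.2496/2120) = 0.01085.
z = (0.54151 − 0.52)/0.01085 = 0.02151/0.01085 = 1.982.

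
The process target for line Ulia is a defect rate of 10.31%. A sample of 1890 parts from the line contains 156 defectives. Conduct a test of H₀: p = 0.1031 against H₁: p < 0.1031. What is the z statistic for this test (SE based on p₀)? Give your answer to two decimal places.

p̂ = 156/1890 ≈ 0.0825.
SE = √(p₀(1−p₀)/n) = √(0.09247/1890) = 0.0070.
z = (0.0825 − 0.1031)/0.0070 = -0.0206/0.0070 = -2.94.

z = -2.94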